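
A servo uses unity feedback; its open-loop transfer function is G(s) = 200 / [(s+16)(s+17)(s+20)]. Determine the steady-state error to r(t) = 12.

544/47

System type = 0 (no poles at s=0).
K_p = lim_{s→0} G(s) = 200 / (16·17·20) = 5/136.
e_ss = 12/(1 + K_p) = 12/(141/136) = 544/47.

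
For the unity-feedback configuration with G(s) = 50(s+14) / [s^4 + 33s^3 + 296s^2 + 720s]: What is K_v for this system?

35/36

The denominator has no term below 720s — 1 pole at s=0, type 1.
K_v = lim_{s→0} s·G(s) = 50·14 / 720 = 35/36.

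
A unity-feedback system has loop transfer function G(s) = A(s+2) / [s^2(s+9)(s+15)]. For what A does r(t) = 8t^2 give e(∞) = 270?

4

The open loop has two poles at the origin → type 2 system.
K_a = lim_{s→0} s^2·G(s) = A·2 / (9·15) = (2/135)·A.
e_ss = 16/K_a = 270 ⇒ K_a = 8/135 ⇒ A = (8/135)/(2/135) = 4.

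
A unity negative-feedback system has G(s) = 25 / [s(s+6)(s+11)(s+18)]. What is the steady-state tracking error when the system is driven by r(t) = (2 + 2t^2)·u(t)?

infinity

System type = 1 (one pole at s=0). Taking each input component in turn:
  • 2: tracked with zero error.
  • 2t^2: a type-1 system cannot track it, e_ss → ∞.
The unbounded component dominates.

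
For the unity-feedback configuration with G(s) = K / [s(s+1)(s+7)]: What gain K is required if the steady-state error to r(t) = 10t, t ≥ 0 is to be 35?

2

The open loop has one pole at the origin → type 1 system.
K_v = lim_{s→0} s·G(s) = K / (1·7) = (1/7)·K.
e_ss = 10/K_v = 35 ⇒ K_v = 2/7 ⇒ K = (2/7)/(1/7) = 2.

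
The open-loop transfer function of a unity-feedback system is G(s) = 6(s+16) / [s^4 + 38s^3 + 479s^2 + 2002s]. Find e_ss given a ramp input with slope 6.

125.125

The denominator has no term below 2002s — 1 pole at s=0, type 1.
K_v = lim_{s→0} s·G(s) = 6·16 / 2002 = 48/1001.
e_ss = 6/K_v = 6/(48/1001) = 125.125.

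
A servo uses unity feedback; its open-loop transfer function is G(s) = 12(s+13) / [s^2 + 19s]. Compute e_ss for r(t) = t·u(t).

Factoring s from the denominator leaves a polynomial with constant term 19, so the system is type 1.
K_v = lim_{s→0} s·G(s) = 12·13 / 19 = 156/19.
e_ss = 1/K_v = 1/(156/19) = 19/156.

19/156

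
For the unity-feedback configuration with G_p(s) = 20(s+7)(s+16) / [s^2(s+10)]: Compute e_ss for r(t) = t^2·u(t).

The open loop has two poles at the origin → type 2 system.
K_a = lim_{s→0} s^2·G_p(s) = 20·7·16 / (10) = 224.
r(t) = t^2 gives R(s) = 2/s^3.
e_ss = 2/K_a = 2/224 = 1/112.

1/112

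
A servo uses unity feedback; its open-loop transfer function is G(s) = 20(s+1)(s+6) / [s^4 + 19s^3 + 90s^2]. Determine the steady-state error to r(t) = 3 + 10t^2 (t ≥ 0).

15

The denominator has no term below 90s^2 — 2 poles at s=0, type 2. By superposition:
  • 3: tracked with zero error.
  • 10t^2: e_ss = 20/K_a with K_a=4/3 → 15.
Total e_ss = 15.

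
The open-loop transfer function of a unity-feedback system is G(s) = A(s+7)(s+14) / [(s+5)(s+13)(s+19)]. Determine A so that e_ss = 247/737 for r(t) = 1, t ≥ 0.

System type = 0 (no poles at s=0).
K_p = lim_{s→0} G(s) = A·7·14 / (5·13·19) = (98/1235)·A.
e_ss = 1/(1 + K_p) = 247/737 ⇒ 1 + (98/1235)·A = 737/247 ⇒ A = 25.

25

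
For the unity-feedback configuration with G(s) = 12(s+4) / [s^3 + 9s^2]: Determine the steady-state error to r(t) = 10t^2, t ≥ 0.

3.75

The denominator has no term below 9s^2 — 2 poles at s=0, type 2.
K_a = lim_{s→0} s^2·G(s) = 12·4 / 9 = 16/3.
r(t) = 10t^2 gives R(s) = 20/s^3.
e_ss = 20/K_a = 20/(16/3) = 3.75.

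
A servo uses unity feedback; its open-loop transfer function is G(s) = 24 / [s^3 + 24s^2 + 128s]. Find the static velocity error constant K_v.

0.1875

Lowest-order denominator term is 128s, so the open loop has 1 pole at the origin → type 1 system.
K_v = lim_{s→0} s·G(s) = 24 / 128 = 0.1875.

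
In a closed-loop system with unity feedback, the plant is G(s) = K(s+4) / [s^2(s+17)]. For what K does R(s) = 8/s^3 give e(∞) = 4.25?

The open loop has two poles at the origin → type 2 system.
K_a = lim_{s→0} s^2·G(s) = K·4 / (17) = (4/17)·K.
e_ss = 8/K_a = 4.25 ⇒ K_a = 32/17 ⇒ K = (32/17)/(4/17) = 8.

8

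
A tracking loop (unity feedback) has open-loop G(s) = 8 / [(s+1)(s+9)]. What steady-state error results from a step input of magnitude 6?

54/17

The open loop has no poles at the origin → type 0 system.
K_p = lim_{s→0} G(s) = 8 / (1·9) = 8/9.
e_ss = 6/(1 + K_p) = 6/(17/9) = 54/17.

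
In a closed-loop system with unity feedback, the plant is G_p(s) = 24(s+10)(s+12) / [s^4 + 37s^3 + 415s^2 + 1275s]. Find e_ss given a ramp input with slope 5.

425/192

Factoring s from the denominator leaves a polynomial with constant term 1275, so the system is type 1.
K_v = lim_{s→0} s·G_p(s) = 24·10·12 / 1275 = 192/85.
e_ss = 5/K_v = 5/(192/85) = 425/192.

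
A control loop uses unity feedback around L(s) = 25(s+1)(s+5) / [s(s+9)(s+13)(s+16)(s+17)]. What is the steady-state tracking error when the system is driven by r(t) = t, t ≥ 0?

254.592

The open loop has one pole at the origin → type 1 system.
K_v = lim_{s→0} s·L(s) = 25·1·5 / (9·13·16·17) = 125/31824.
e_ss = 1/K_v = 1/(125/31824) = 254.592.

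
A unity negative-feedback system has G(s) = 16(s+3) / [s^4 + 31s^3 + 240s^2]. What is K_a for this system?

0.2

Factoring s^2 from the denominator leaves a polynomial with constant term 240, so the system is type 2.
K_a = lim_{s→0} s^2·G(s) = 16·3 / 240 = 0.2.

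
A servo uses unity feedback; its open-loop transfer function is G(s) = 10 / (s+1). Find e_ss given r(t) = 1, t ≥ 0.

1/11

G(s) has no factors of s in the denominator, so the system is type 0.
K_p = lim_{s→0} G(s) = 10 / (1) = 10.
e_ss = 1/(1 + K_p) = 1/11.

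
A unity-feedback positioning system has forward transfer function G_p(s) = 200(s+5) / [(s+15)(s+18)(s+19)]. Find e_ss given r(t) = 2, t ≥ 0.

1026/613

No free integrators in G_p(s): this is a type 0 system.
K_p = lim_{s→0} G_p(s) = 200·5 / (15·18·19) = 100/513.
e_ss = 2/(1 + K_p) = 2/(613/513) = 1026/613.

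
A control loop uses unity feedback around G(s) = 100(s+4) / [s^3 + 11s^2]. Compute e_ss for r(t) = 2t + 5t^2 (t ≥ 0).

The denominator has no term below 11s^2 — 2 poles at s=0, type 2. Treating each term separately:
  • 2t: tracked with zero error.
  • 5t^2: e_ss = 10/K_a with K_a=400/11 → 0.275.
Total e_ss = 0.275.

0.275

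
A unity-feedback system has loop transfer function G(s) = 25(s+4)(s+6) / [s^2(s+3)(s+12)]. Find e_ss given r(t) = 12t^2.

G(s) has two factors of s in the denominator, so the system is type 2.
K_a = lim_{s→0} s^2·G(s) = 25·4·6 / (3·12) = 50/3.
r(t) = 12t^2 gives R(s) = 24/s^3.
e_ss = 24/K_a = 24/(50/3) = 1.44.

1.44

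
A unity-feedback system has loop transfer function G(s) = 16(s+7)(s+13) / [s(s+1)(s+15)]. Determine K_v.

1456/15

The open loop has one pole at the origin → type 1 system.
K_v = lim_{s→0} s·G(s) = 16·7·13 / (1·15) = 1456/15.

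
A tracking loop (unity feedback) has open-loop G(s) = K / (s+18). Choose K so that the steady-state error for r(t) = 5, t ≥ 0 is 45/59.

No free integrators in G(s): this is a type 0 system.
K_p = lim_{s→0} G(s) = K / (18) = (1/18)·K.
e_ss = 5/(1 + K_p) = 45/59 ⇒ 1 + (1/18)·K = 59/9 ⇒ K = 100.

100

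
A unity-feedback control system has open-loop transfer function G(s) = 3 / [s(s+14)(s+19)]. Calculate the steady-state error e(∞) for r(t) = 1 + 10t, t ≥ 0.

The open loop has one pole at the origin → type 1 system. Taking each input component in turn:
  • 1: tracked with zero error.
  • 10t: e_ss = 10/K_v with K_v=3/266 → 2660/3.
Total e_ss = 2660/3.

2660/3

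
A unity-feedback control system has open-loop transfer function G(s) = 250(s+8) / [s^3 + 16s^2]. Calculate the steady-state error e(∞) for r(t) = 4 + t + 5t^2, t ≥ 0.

The denominator has no term below 16s^2 — 2 poles at s=0, type 2. Taking each input component in turn:
  • 4: tracked with zero error.
  • t: tracked with zero error.
  • 5t^2: e_ss = 10/K_a with K_a=125 → 0.08.
Total e_ss = 0.08.

0.08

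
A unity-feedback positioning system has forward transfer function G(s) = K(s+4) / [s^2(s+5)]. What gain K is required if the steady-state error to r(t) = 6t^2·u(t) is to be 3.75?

4

Two free integrators in G(s): this is a type 2 system.
K_a = lim_{s→0} s^2·G(s) = K·4 / (5) = 0.8·K.
e_ss = 12/K_a = 3.75 ⇒ K_a = 3.2 ⇒ K = 3.2/0.8 = 4.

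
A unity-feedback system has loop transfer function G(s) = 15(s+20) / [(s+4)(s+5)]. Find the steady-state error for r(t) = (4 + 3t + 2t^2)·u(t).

No free integrators in G(s): this is a type 0 system. By superposition:
  • 4: e_ss = 4/(1+K_p) with K_p=15 → 0.25.
  • 3t: a type-0 system cannot track it, e_ss → ∞.
  • 2t^2: a type-0 system cannot track it, e_ss → ∞.
The unbounded component dominates.

infinity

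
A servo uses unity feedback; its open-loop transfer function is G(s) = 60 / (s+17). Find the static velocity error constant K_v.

System type = 0 (no poles at s=0).
K_v = lim_{s→0} s·G(s) = 0 (the extra factor of s kills the finite limit).

0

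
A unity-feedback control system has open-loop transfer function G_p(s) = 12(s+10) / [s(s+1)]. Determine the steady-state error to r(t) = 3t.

System type = 1 (one pole at s=0).
K_v = lim_{s→0} s·G_p(s) = 12·10 / (1) = 120.
e_ss = 3/K_v = 3/120 = 0.025.

0.025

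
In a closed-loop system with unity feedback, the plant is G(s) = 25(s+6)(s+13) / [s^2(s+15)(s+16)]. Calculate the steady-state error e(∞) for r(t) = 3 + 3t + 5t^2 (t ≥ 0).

System type = 2 (two poles at s=0). Treating each term separately:
  • 3: tracked with zero error.
  • 3t: tracked with zero error.
  • 5t^2: e_ss = 10/K_a with K_a=8.125 → 16/13.
Total e_ss = 16/13.

16/13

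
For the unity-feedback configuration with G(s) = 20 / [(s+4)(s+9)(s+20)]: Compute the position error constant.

1/36

The open loop has no poles at the origin → type 0 system.
K_p = lim_{s→0} G(s) = 20 / (4·9·20) = 1/36.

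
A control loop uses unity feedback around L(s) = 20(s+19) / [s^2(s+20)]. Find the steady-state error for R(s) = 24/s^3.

24/19

System type = 2 (two poles at s=0).
K_a = lim_{s→0} s^2·L(s) = 20·19 / (20) = 19.
r(t) = 12t^2 gives R(s) = 24/s^3.
e_ss = 24/K_a = 24/19.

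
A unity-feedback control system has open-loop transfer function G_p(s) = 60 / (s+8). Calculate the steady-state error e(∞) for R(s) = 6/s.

12/17

System type = 0 (no poles at s=0).
K_p = lim_{s→0} G_p(s) = 60 / (8) = 7.5.
e_ss = 6/(1 + K_p) = 6/8.5 = 12/17.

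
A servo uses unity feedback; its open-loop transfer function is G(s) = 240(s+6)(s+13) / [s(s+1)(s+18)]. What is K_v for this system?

1040

G(s) has one factor of s in the denominator, so the system is type 1.
K_v = lim_{s→0} s·G(s) = 240·6·13 / (1·18) = 1040.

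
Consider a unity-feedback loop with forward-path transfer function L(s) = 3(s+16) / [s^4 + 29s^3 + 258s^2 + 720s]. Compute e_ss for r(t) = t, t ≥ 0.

Lowest-order denominator term is 720s, so the open loop has 1 pole at the origin → type 1 system.
K_v = lim_{s→0} s·L(s) = 3·16 / 720 = 1/15.
e_ss = 1/K_v = 1/(1/15) = 15.

15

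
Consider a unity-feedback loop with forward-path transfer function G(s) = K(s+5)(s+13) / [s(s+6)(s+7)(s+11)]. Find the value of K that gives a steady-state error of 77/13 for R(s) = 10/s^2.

One free integrator in G(s): this is a type 1 system.
K_v = lim_{s→0} s·G(s) = K·5·13 / (6·7·11) = (65/462)·K.
e_ss = 10/K_v = 77/13 ⇒ K_v = 130/77 ⇒ K = (130/77)/(65/462) = 12.

12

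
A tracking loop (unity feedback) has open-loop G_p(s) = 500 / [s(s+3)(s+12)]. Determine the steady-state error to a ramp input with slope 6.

System type = 1 (one pole at s=0).
K_v = lim_{s→0} s·G_p(s) = 500 / (3·12) = 125/9.
e_ss = 6/K_v = 6/(125/9) = 0.432.

0.432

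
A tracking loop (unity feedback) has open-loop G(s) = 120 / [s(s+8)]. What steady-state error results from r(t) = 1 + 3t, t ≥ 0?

0.2

The open loop has one pole at the origin → type 1 system. Treating each term separately:
  • 1: tracked with zero error.
  • 3t: e_ss = 3/K_v with K_v=15 → 0.2.
Total e_ss = 0.2.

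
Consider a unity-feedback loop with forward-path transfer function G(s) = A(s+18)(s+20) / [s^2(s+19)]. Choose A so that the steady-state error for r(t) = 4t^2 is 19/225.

5

G(s) has two factors of s in the denominator, so the system is type 2.
K_a = lim_{s→0} s^2·G(s) = A·18·20 / (19) = (360/19)·A.
e_ss = 8/K_a = 19/225 ⇒ K_a = 1800/19 ⇒ A = (1800/19)/(360/19) = 5.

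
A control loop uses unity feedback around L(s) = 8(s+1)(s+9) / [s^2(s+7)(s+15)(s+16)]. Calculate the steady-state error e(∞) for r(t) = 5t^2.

700/3

Two free integrators in L(s): this is a type 2 system.
K_a = lim_{s→0} s^2·L(s) = 8·1·9 / (7·15·16) = 3/70.
r(t) = 5t^2 gives R(s) = 10/s^3.
e_ss = 10/K_a = 10/(3/70) = 700/3.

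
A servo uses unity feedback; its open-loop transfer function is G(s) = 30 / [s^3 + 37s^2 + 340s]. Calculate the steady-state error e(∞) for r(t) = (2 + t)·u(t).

The denominator has no term below 340s — 1 pole at s=0, type 1. Treating each term separately:
  • 2: tracked with zero error.
  • t: e_ss = 1/K_v with K_v=3/34 → 34/3.
Total e_ss = 34/3.

34/3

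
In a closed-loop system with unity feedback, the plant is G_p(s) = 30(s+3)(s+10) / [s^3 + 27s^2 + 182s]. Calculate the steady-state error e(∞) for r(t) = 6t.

91/75

Factoring s from the denominator leaves a polynomial with constant term 182, so the system is type 1.
K_v = lim_{s→0} s·G_p(s) = 30·3·10 / 182 = 450/91.
e_ss = 6/K_v = 6/(450/91) = 91/75.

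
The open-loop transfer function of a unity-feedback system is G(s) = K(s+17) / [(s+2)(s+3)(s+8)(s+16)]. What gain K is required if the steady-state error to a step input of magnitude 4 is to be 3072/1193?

25

G(s) has no factors of s in the denominator, so the system is type 0.
K_p = lim_{s→0} G(s) = K·17 / (2·3·8·16) = (17/768)·K.
e_ss = 4/(1 + K_p) = 3072/1193 ⇒ 1 + (17/768)·K = 1193/768 ⇒ K = 25.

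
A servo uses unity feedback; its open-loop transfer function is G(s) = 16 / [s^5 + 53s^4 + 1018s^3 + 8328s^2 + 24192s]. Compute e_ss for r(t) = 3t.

Lowest-order denominator term is 24192s, so the open loop has 1 pole at the origin → type 1 system.
K_v = lim_{s→0} s·G(s) = 16 / 24192 = 1/1512.
e_ss = 3/K_v = 3/(1/1512) = 4536.

4536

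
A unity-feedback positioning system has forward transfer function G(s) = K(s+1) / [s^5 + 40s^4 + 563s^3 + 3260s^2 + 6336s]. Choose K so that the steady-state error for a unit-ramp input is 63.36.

Lowest-order denominator term is 6336s, so the open loop has 1 pole at the origin → type 1 system.
K_v = lim_{s→0} s·G(s) = K·1 / 6336 = (1/6336)·K.
e_ss = 1/K_v = 63.36 ⇒ K_v = 25/1584 ⇒ K = (25/1584)/(1/6336) = 100.

100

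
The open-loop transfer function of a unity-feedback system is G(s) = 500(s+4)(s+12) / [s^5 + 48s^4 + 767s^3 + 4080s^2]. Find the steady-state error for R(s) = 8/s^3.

Factoring s^2 from the denominator leaves a polynomial with constant term 4080, so the system is type 2.
K_a = lim_{s→0} s^2·G(s) = 500·4·12 / 4080 = 100/17.
r(t) = 4t^2 gives R(s) = 8/s^3.
e_ss = 8/K_a = 8/(100/17) = 1.36.

1.36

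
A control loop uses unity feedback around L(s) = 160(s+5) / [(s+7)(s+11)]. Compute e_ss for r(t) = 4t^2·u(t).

infinity

System type = 0 (no poles at s=0).
K_a = lim_{s→0} s^2·L(s) = 0; the steady-state error to this parabolic input grows without bound.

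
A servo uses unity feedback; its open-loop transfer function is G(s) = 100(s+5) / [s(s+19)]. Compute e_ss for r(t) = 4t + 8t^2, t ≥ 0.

infinity

System type = 1 (one pole at s=0). By superposition:
  • 4t: e_ss = 4/K_v with K_v=500/19 → 0.152.
  • 8t^2: a type-1 system cannot track it, e_ss → ∞.
The unbounded component dominates.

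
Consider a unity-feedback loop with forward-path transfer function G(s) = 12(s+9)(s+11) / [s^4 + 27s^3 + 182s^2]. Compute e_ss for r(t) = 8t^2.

Lowest-order denominator term is 182s^2, so the open loop has 2 poles at the origin → type 2 system.
K_a = lim_{s→0} s^2·G(s) = 12·9·11 / 182 = 594/91.
r(t) = 8t^2 gives R(s) = 16/s^3.
e_ss = 16/K_a = 16/(594/91) = 728/297.

728/297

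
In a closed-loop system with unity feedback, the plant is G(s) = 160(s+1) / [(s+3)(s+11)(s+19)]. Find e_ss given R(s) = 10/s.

6270/787

No free integrators in G(s): this is a type 0 system.
K_p = lim_{s→0} G(s) = 160·1 / (3·11·19) = 160/627.
e_ss = 10/(1 + K_p) = 10/(787/627) = 6270/787.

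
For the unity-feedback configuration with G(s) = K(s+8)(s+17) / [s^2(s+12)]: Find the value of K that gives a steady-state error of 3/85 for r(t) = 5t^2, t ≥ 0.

The open loop has two poles at the origin → type 2 system.
K_a = lim_{s→0} s^2·G(s) = K·8·17 / (12) = (34/3)·K.
e_ss = 10/K_a = 3/85 ⇒ K_a = 850/3 ⇒ K = (850/3)/(34/3) = 25.

25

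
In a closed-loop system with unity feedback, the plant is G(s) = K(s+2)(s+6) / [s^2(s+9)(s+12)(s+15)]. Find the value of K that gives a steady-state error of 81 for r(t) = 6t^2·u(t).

Two free integrators in G(s): this is a type 2 system.
K_a = lim_{s→0} s^2·G(s) = K·2·6 / (9·12·15) = (1/135)·K.
e_ss = 12/K_a = 81 ⇒ K_a = 4/27 ⇒ K = (4/27)/(1/135) = 20.

20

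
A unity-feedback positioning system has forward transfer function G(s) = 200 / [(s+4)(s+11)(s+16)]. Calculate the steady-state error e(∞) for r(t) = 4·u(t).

352/113

The open loop has no poles at the origin → type 0 system.
K_p = lim_{s→0} G(s) = 200 / (4·11·16) = 25/88.
e_ss = 4/(1 + K_p) = 4/(113/88) = 352/113.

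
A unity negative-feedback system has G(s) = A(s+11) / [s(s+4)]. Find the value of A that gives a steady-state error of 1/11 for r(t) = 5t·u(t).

The open loop has one pole at the origin → type 1 system.
K_v = lim_{s→0} s·G(s) = A·11 / (4) = 2.75·A.
e_ss = 5/K_v = 1/11 ⇒ K_v = 55 ⇒ A = 55/2.75 = 20.

20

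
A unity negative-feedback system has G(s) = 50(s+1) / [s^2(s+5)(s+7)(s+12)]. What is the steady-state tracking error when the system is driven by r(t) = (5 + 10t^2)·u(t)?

168

The open loop has two poles at the origin → type 2 system. By superposition:
  • 5: tracked with zero error.
  • 10t^2: e_ss = 20/K_a with K_a=5/42 → 168.
Total e_ss = 168.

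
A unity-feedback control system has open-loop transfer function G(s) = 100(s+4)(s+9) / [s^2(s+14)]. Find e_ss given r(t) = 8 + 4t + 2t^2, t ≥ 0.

G(s) has two factors of s in the denominator, so the system is type 2. By superposition:
  • 8: tracked with zero error.
  • 4t: tracked with zero error.
  • 2t^2: e_ss = 4/K_a with K_a=1800/7 → 7/450.
Total e_ss = 7/450.

7/450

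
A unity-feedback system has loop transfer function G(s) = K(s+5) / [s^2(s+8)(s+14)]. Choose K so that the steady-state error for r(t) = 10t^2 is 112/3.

Two free integrators in G(s): this is a type 2 system.
K_a = lim_{s→0} s^2·G(s) = K·5 / (8·14) = (5/112)·K.
e_ss = 20/K_a = 112/3 ⇒ K_a = 15/28 ⇒ K = (15/28)/(5/112) = 12.

12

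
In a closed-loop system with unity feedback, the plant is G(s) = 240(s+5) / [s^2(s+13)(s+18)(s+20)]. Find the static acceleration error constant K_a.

10/39

G(s) has two factors of s in the denominator, so the system is type 2.
K_a = lim_{s→0} s^2·G(s) = 240·5 / (13·18·20) = 10/39.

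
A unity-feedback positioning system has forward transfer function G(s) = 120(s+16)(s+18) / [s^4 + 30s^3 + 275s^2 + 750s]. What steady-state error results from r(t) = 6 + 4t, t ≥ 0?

25/288

Factoring s from the denominator leaves a polynomial with constant term 750, so the system is type 1. Taking each input component in turn:
  • 6: tracked with zero error.
  • 4t: e_ss = 4/K_v with K_v=46.08 → 25/288.
Total e_ss = 25/288.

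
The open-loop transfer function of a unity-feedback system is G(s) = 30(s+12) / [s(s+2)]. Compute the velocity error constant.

System type = 1 (one pole at s=0).
K_v = lim_{s→0} s·G(s) = 30·12 / (2) = 180.

180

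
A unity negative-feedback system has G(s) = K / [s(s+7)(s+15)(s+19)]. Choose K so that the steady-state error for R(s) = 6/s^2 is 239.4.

G(s) has one factor of s in the denominator, so the system is type 1.
K_v = lim_{s→0} s·G(s) = K / (7·15·19) = (1/1995)·K.
e_ss = 6/K_v = 239.4 ⇒ K_v = 10/399 ⇒ K = (10/399)/(1/1995) = 50.

50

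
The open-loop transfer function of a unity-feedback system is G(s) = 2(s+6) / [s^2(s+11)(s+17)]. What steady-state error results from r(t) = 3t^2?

93.5

Two free integrators in G(s): this is a type 2 system.
K_a = lim_{s→0} s^2·G(s) = 2·6 / (11·17) = 12/187.
r(t) = 3t^2 gives R(s) = 6/s^3.
e_ss = 6/K_a = 6/(12/187) = 93.5.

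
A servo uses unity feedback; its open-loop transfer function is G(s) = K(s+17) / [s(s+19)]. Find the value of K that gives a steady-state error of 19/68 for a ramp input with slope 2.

8

G(s) has one factor of s in the denominator, so the system is type 1.
K_v = lim_{s→0} s·G(s) = K·17 / (19) = (17/19)·K.
e_ss = 2/K_v = 19/68 ⇒ K_v = 136/19 ⇒ K = (136/19)/(17/19) = 8.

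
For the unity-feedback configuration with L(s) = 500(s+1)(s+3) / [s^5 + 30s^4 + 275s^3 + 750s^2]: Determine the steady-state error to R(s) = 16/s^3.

Lowest-order denominator term is 750s^2, so the open loop has 2 poles at the origin → type 2 system.
K_a = lim_{s→0} s^2·L(s) = 500·1·3 / 750 = 2.
r(t) = 8t^2 gives R(s) = 16/s^3.
e_ss = 16/K_a = 16/2 = 8.

8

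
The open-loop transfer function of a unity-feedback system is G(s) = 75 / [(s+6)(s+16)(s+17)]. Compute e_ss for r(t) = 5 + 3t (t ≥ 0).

G(s) has no factors of s in the denominator, so the system is type 0. By superposition:
  • 5: e_ss = 5/(1+K_p) with K_p=25/544 → 2720/569.
  • 3t: a type-0 system cannot track it, e_ss → ∞.
The unbounded component dominates.

infinity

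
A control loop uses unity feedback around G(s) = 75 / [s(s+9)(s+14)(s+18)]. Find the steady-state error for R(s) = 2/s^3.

The open loop has one pole at the origin → type 1 system.
K_a = lim_{s→0} s^2·G(s) = 0; the steady-state error to this parabolic input grows without bound.

infinity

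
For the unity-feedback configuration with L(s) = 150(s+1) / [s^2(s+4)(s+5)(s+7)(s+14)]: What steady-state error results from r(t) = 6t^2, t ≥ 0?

156.8

Two free integrators in L(s): this is a type 2 system.
K_a = lim_{s→0} s^2·L(s) = 150·1 / (4·5·7·14) = 15/196.
r(t) = 6t^2 gives R(s) = 12/s^3.
e_ss = 12/K_a = 12/(15/196) = 156.8.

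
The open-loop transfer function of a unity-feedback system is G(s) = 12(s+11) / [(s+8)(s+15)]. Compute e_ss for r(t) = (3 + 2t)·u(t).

The open loop has no poles at the origin → type 0 system. Treating each term separately:
  • 3: e_ss = 3/(1+K_p) with K_p=1.1 → 10/7.
  • 2t: a type-0 system cannot track it, e_ss → ∞.
The unbounded component dominates.

infinity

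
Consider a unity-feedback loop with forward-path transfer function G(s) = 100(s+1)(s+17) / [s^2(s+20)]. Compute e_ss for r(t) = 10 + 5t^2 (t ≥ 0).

System type = 2 (two poles at s=0). Treating each term separately:
  • 10: tracked with zero error.
  • 5t^2: e_ss = 10/K_a with K_a=85 → 2/17.
Total e_ss = 2/17.

2/17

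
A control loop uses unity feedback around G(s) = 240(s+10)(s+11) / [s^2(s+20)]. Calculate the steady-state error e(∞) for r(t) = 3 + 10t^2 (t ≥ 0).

1/66

The open loop has two poles at the origin → type 2 system. Treating each term separately:
  • 3: tracked with zero error.
  • 10t^2: e_ss = 20/K_a with K_a=1320 → 1/66.
Total e_ss = 1/66.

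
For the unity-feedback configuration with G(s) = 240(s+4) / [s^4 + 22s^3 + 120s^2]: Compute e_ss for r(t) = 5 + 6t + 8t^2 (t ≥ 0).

2

Factoring s^2 from the denominator leaves a polynomial with constant term 120, so the system is type 2. By superposition:
  • 5: tracked with zero error.
  • 6t: tracked with zero error.
  • 8t^2: e_ss = 16/K_a with K_a=8 → 2.
Total e_ss = 2.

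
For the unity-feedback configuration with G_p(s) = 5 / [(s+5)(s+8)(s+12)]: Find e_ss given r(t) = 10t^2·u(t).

G_p(s) has no factors of s in the denominator, so the system is type 0.
For a type-0 system K_a = 0, so e_ss to a parabolic input is unbounded.

infinity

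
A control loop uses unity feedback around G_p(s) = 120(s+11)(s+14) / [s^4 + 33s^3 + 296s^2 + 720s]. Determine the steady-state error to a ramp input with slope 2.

6/77

Factoring s from the denominator leaves a polynomial with constant term 720, so the system is type 1.
K_v = lim_{s→0} s·G_p(s) = 120·11·14 / 720 = 77/3.
e_ss = 2/K_v = 2/(77/3) = 6/77.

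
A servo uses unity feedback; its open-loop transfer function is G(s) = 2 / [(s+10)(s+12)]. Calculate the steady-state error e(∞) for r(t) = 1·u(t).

60/61

G(s) has no factors of s in the denominator, so the system is type 0.
K_p = lim_{s→0} G(s) = 2 / (10·12) = 1/60.
e_ss = 1/(1 + K_p) = 1/(61/60) = 60/61.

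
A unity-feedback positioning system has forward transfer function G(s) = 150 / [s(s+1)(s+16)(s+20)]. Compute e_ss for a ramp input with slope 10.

64/3

The open loop has one pole at the origin → type 1 system.
K_v = lim_{s→0} s·G(s) = 150 / (1·16·20) = 15/32.
e_ss = 10/K_v = 10/(15/32) = 64/3.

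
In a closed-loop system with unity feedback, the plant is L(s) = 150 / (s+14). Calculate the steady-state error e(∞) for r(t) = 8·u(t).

L(s) has no factors of s in the denominator, so the system is type 0.
K_p = lim_{s→0} L(s) = 150 / (14) = 75/7.
e_ss = 8/(1 + K_p) = 8/(82/7) = 28/41.

28/41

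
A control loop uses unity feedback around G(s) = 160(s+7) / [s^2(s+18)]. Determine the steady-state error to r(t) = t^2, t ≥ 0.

9/280

Two free integrators in G(s): this is a type 2 system.
K_a = lim_{s→0} s^2·G(s) = 160·7 / (18) = 560/9.
r(t) = t^2 gives R(s) = 2/s^3.
e_ss = 2/K_a = 2/(560/9) = 9/280.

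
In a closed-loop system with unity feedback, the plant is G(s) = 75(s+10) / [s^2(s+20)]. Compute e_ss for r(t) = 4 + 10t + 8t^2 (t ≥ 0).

32/75

System type = 2 (two poles at s=0). Taking each input component in turn:
  • 4: tracked with zero error.
  • 10t: tracked with zero error.
  • 8t^2: e_ss = 16/K_a with K_a=37.5 → 32/75.
Total e_ss = 32/75.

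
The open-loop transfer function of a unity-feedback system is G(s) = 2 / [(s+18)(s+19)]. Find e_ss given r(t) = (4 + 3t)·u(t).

infinity

The open loop has no poles at the origin → type 0 system. By superposition:
  • 4: e_ss = 4/(1+K_p) with K_p=1/171 → 171/43.
  • 3t: a type-0 system cannot track it, e_ss → ∞.
The unbounded component dominates.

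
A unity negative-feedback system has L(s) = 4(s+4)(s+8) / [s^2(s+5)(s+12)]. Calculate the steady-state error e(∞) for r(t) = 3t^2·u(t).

L(s) has two factors of s in the denominator, so the system is type 2.
K_a = lim_{s→0} s^2·L(s) = 4·4·8 / (5·12) = 32/15.
r(t) = 3t^2 gives R(s) = 6/s^3.
e_ss = 6/K_a = 6/(32/15) = 2.8125.

2.8125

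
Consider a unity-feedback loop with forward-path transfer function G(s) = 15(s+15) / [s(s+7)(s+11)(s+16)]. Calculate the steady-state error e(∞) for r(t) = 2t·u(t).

The open loop has one pole at the origin → type 1 system.
K_v = lim_{s→0} s·G(s) = 15·15 / (7·11·16) = 225/1232.
e_ss = 2/K_v = 2/(225/1232) = 2464/225.

2464/225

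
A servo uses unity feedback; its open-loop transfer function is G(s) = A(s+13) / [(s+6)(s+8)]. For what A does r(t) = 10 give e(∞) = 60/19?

No free integrators in G(s): this is a type 0 system.
K_p = lim_{s→0} G(s) = A·13 / (6·8) = (13/48)·A.
e_ss = 10/(1 + K_p) = 60/19 ⇒ 1 + (13/48)·A = 19/6 ⇒ A = 8.

8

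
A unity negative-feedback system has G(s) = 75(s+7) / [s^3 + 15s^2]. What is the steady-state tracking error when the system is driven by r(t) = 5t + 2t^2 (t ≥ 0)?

4/35

The denominator has no term below 15s^2 — 2 poles at s=0, type 2. Treating each term separately:
  • 5t: tracked with zero error.
  • 2t^2: e_ss = 4/K_a with K_a=35 → 4/35.
Total e_ss = 4/35.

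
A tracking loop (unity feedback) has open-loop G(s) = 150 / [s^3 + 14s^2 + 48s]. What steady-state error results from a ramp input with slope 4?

1.28

The denominator has no term below 48s — 1 pole at s=0, type 1.
K_v = lim_{s→0} s·G(s) = 150 / 48 = 3.125.
e_ss = 4/K_v = 4/3.125 = 1.28.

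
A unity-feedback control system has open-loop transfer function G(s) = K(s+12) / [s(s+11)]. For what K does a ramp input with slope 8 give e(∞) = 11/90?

60

The open loop has one pole at the origin → type 1 system.
K_v = lim_{s→0} s·G(s) = K·12 / (11) = (12/11)·K.
e_ss = 8/K_v = 11/90 ⇒ K_v = 720/11 ⇒ K = (720/11)/(12/11) = 60.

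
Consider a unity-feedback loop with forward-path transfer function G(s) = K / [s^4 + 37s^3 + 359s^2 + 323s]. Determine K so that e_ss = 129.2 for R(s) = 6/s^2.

15

The denominator has no term below 323s — 1 pole at s=0, type 1.
K_v = lim_{s→0} s·G(s) = K / 323 = (1/323)·K.
e_ss = 6/K_v = 129.2 ⇒ K_v = 15/323 ⇒ K = (15/323)/(1/323) = 15.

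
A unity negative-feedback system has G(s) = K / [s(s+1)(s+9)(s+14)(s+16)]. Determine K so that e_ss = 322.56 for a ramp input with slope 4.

System type = 1 (one pole at s=0).
K_v = lim_{s→0} s·G(s) = K / (1·9·14·16) = (1/2016)·K.
e_ss = 4/K_v = 322.56 ⇒ K_v = 25/2016 ⇒ K = (25/2016)/(1/2016) = 25.

25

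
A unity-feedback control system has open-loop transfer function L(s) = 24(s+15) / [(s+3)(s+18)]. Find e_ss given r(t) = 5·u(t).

15/23

System type = 0 (no poles at s=0).
K_p = lim_{s→0} L(s) = 24·15 / (3·18) = 20/3.
e_ss = 5/(1 + K_p) = 5/(23/3) = 15/23.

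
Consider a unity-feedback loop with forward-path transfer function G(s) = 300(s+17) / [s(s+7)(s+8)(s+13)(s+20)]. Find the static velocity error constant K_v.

255/728

The open loop has one pole at the origin → type 1 system.
K_v = lim_{s→0} s·G(s) = 300·17 / (7·8·13·20) = 255/728.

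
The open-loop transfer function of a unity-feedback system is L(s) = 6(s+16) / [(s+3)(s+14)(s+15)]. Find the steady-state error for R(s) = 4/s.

420/121

No free integrators in L(s): this is a type 0 system.
K_p = lim_{s→0} L(s) = 6·16 / (3·14·15) = 16/105.
e_ss = 4/(1 + K_p) = 4/(121/105) = 420/121.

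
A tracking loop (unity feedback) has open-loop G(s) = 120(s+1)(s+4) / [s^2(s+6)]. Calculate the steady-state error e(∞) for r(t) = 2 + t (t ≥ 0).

G(s) has two factors of s in the denominator, so the system is type 2. Taking each input component in turn:
  • 2: tracked with zero error.
  • t: tracked with zero error.
Total e_ss = 0.

0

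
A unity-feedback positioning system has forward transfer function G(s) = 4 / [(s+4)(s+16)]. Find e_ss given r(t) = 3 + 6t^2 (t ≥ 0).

System type = 0 (no poles at s=0). Treating each term separately:
  • 3: e_ss = 3/(1+K_p) with K_p=0.0625 → 48/17.
  • 6t^2: a type-0 system cannot track it, e_ss → ∞.
The unbounded component dominates.

infinity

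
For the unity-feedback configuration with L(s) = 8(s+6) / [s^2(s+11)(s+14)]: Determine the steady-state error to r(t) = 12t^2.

77

Two free integrators in L(s): this is a type 2 system.
K_a = lim_{s→0} s^2·L(s) = 8·6 / (11·14) = 24/77.
r(t) = 12t^2 gives R(s) = 24/s^3.
e_ss = 24/K_a = 24/(24/77) = 77.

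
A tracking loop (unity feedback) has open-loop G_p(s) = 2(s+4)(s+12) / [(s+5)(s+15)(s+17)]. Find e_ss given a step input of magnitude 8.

The open loop has no poles at the origin → type 0 system.
K_p = lim_{s→0} G_p(s) = 2·4·12 / (5·15·17) = 32/425.
e_ss = 8/(1 + K_p) = 8/(457/425) = 3400/457.

3400/457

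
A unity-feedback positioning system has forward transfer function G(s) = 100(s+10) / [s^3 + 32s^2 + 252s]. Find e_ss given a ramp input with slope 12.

3.024

The denominator has no term below 252s — 1 pole at s=0, type 1.
K_v = lim_{s→0} s·G(s) = 100·10 / 252 = 250/63.
e_ss = 12/K_v = 12/(250/63) = 3.024.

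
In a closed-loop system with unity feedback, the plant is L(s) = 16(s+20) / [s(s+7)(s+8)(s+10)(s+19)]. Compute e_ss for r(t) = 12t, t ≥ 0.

399

L(s) has one factor of s in the denominator, so the system is type 1.
K_v = lim_{s→0} s·L(s) = 16·20 / (7·8·10·19) = 4/133.
e_ss = 12/K_v = 12/(4/133) = 399.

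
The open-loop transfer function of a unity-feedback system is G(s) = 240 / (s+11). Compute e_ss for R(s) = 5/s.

55/251

G(s) has no factors of s in the denominator, so the system is type 0.
K_p = lim_{s→0} G(s) = 240 / (11) = 240/11.
e_ss = 5/(1 + K_p) = 5/(251/11) = 55/251.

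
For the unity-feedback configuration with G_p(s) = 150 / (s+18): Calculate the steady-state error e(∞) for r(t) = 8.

6/7

System type = 0 (no poles at s=0).
K_p = lim_{s→0} G_p(s) = 150 / (18) = 25/3.
e_ss = 8/(1 + K_p) = 8/(28/3) = 6/7.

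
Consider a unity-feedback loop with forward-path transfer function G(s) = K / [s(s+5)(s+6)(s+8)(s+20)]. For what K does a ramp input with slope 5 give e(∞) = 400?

60

G(s) has one factor of s in the denominator, so the system is type 1.
K_v = lim_{s→0} s·G(s) = K / (5·6·8·20) = (1/4800)·K.
e_ss = 5/K_v = 400 ⇒ K_v = 0.0125 ⇒ K = 0.0125/(1/4800) = 60.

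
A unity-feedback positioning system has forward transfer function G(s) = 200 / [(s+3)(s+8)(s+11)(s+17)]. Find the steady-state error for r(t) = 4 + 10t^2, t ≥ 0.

No free integrators in G(s): this is a type 0 system. By superposition:
  • 4: e_ss = 4/(1+K_p) with K_p=25/561 → 1122/293.
  • 10t^2: a type-0 system cannot track it, e_ss → ∞.
The unbounded component dominates.

infinity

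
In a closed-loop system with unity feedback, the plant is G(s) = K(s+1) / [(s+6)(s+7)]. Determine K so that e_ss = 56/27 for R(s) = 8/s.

120

System type = 0 (no poles at s=0).
K_p = lim_{s→0} G(s) = K·1 / (6·7) = (1/42)·K.
e_ss = 8/(1 + K_p) = 56/27 ⇒ 1 + (1/42)·K = 27/7 ⇒ K = 120.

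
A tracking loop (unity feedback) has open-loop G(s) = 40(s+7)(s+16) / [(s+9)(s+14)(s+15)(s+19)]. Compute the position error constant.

64/513

The open loop has no poles at the origin → type 0 system.
K_p = lim_{s→0} G(s) = 40·7·16 / (9·14·15·19) = 64/513.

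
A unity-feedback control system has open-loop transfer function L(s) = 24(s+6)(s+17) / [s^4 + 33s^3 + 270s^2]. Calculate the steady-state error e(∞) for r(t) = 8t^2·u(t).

Lowest-order denominator term is 270s^2, so the open loop has 2 poles at the origin → type 2 system.
K_a = lim_{s→0} s^2·L(s) = 24·6·17 / 270 = 136/15.
r(t) = 8t^2 gives R(s) = 16/s^3.
e_ss = 16/K_a = 16/(136/15) = 30/17.

30/17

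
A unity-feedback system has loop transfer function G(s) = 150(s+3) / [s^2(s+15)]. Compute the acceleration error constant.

30

System type = 2 (two poles at s=0).
K_a = lim_{s→0} s^2·G(s) = 150·3 / (15) = 30.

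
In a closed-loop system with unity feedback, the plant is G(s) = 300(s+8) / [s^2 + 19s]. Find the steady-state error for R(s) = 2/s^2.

19/1200

Lowest-order denominator term is 19s, so the open loop has 1 pole at the origin → type 1 system.
K_v = lim_{s→0} s·G(s) = 300·8 / 19 = 2400/19.
e_ss = 2/K_v = 2/(2400/19) = 19/1200.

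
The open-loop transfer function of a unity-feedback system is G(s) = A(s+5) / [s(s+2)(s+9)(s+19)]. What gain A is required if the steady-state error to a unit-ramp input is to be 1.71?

G(s) has one factor of s in the denominator, so the system is type 1.
K_v = lim_{s→0} s·G(s) = A·5 / (2·9·19) = (5/342)·A.
e_ss = 1/K_v = 1.71 ⇒ K_v = 100/171 ⇒ A = (100/171)/(5/342) = 40.

40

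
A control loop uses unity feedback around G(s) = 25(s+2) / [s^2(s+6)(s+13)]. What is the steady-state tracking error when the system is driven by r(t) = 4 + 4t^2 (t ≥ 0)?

12.48

System type = 2 (two poles at s=0). Taking each input component in turn:
  • 4: tracked with zero error.
  • 4t^2: e_ss = 8/K_a with K_a=25/39 → 12.48.
Total e_ss = 12.48.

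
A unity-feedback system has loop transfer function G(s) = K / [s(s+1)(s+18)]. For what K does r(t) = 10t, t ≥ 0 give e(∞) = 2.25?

80

G(s) has one factor of s in the denominator, so the system is type 1.
K_v = lim_{s→0} s·G(s) = K / (1·18) = (1/18)·K.
e_ss = 10/K_v = 2.25 ⇒ K_v = 40/9 ⇒ K = (40/9)/(1/18) = 80.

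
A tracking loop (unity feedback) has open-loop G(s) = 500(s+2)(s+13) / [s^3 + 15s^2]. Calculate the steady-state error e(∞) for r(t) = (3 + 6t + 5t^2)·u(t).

Lowest-order denominator term is 15s^2, so the open loop has 2 poles at the origin → type 2 system. Treating each term separately:
  • 3: tracked with zero error.
  • 6t: tracked with zero error.
  • 5t^2: e_ss = 10/K_a with K_a=2600/3 → 3/260.
Total e_ss = 3/260.

3/260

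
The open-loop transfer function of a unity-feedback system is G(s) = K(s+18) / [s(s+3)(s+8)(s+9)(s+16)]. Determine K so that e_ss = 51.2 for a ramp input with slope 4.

15

The open loop has one pole at the origin → type 1 system.
K_v = lim_{s→0} s·G(s) = K·18 / (3·8·9·16) = (1/192)·K.
e_ss = 4/K_v = 51.2 ⇒ K_v = 5/64 ⇒ K = (5/64)/(1/192) = 15.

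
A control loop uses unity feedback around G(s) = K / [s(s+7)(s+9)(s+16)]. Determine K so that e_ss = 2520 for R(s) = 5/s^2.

System type = 1 (one pole at s=0).
K_v = lim_{s→0} s·G(s) = K / (7·9·16) = (1/1008)·K.
e_ss = 5/K_v = 2520 ⇒ K_v = 1/504 ⇒ K = (1/504)/(1/1008) = 2.

2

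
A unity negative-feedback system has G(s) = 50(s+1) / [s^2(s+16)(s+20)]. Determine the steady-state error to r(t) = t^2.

System type = 2 (two poles at s=0).
K_a = lim_{s→0} s^2·G(s) = 50·1 / (16·20) = 5/32.
r(t) = t^2 gives R(s) = 2/s^3.
e_ss = 2/K_a = 2/(5/32) = 12.8.

12.8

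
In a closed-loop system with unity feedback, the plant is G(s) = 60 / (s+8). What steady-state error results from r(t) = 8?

16/17

No free integrators in G(s): this is a type 0 system.
K_p = lim_{s→0} G(s) = 60 / (8) = 7.5.
e_ss = 8/(1 + K_p) = 8/8.5 = 16/17.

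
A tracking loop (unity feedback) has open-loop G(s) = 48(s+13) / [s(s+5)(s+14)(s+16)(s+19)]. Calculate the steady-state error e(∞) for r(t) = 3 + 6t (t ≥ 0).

2660/13

System type = 1 (one pole at s=0). Treating each term separately:
  • 3: tracked with zero error.
  • 6t: e_ss = 6/K_v with K_v=39/1330 → 2660/13.
Total e_ss = 2660/13.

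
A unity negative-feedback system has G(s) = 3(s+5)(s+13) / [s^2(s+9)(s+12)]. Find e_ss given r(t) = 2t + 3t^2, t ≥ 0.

216/65

Two free integrators in G(s): this is a type 2 system. Treating each term separately:
  • 2t: tracked with zero error.
  • 3t^2: e_ss = 6/K_a with K_a=65/36 → 216/65.
Total e_ss = 216/65.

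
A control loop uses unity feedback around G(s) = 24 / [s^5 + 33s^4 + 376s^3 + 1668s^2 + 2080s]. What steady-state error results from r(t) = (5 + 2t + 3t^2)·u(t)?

The denominator has no term below 2080s — 1 pole at s=0, type 1. By superposition:
  • 5: tracked with zero error.
  • 2t: e_ss = 2/K_v with K_v=3/260 → 520/3.
  • 3t^2: a type-1 system cannot track it, e_ss → ∞.
The unbounded component dominates.

infinity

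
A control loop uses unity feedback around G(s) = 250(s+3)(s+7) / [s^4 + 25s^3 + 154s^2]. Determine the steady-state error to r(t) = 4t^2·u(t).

Factoring s^2 from the denominator leaves a polynomial with constant term 154, so the system is type 2.
K_a = lim_{s→0} s^2·G(s) = 250·3·7 / 154 = 375/11.
r(t) = 4t^2 gives R(s) = 8/s^3.
e_ss = 8/K_a = 8/(375/11) = 88/375.

88/375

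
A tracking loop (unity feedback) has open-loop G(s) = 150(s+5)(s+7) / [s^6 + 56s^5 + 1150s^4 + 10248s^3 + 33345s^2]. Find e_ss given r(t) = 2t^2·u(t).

Lowest-order denominator term is 33345s^2, so the open loop has 2 poles at the origin → type 2 system.
K_a = lim_{s→0} s^2·G(s) = 150·5·7 / 33345 = 350/2223.
r(t) = 2t^2 gives R(s) = 4/s^3.
e_ss = 4/K_a = 4/(350/2223) = 4446/175.

4446/175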